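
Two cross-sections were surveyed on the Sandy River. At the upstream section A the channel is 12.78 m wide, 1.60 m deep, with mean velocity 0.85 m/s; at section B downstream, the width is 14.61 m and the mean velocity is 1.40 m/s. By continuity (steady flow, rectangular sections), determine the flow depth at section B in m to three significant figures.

0.850 m

Q = A₁V₁ = (12.78×1.60) × 0.85 = 17.38 m³/s
d₂ = Q/(b₂ V₂) = 17.38/(14.61×1.40) = 0.8498 m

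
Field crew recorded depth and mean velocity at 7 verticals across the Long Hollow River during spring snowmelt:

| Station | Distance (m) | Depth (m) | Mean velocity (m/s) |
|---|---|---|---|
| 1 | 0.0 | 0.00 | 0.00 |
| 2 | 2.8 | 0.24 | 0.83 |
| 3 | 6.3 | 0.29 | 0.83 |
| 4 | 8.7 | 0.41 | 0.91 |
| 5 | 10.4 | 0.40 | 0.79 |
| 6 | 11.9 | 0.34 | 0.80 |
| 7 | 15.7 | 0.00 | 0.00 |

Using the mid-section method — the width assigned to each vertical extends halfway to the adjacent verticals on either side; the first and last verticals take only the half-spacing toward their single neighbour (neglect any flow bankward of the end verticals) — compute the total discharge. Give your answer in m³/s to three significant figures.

w_2 = (6.3 − 0.0)/2 = 3.15 m; q_2 = 0.83 × 0.24 × 3.15 = 0.6275 m³/s
w_3 = (8.7 − 2.8)/2 = 2.95 m; q_3 = 0.83 × 0.29 × 2.95 = 0.7101 m³/s
w_4 = (10.4 − 6.3)/2 = 2.05 m; q_4 = 0.91 × 0.41 × 2.05 = 0.7649 m³/s
w_5 = (11.9 − 8.7)/2 = 1.6 m; q_5 = 0.79 × 0.40 × 1.6 = 0.5056 m³/s
w_6 = (15.7 − 10.4)/2 = 2.65 m; q_6 = 0.80 × 0.34 × 2.65 = 0.7208 m³/s
Stations 1, 7 contribute zero (depth or velocity is 0).
Q = Σ qᵢ = 3.329 m³/s

3.33 m³/s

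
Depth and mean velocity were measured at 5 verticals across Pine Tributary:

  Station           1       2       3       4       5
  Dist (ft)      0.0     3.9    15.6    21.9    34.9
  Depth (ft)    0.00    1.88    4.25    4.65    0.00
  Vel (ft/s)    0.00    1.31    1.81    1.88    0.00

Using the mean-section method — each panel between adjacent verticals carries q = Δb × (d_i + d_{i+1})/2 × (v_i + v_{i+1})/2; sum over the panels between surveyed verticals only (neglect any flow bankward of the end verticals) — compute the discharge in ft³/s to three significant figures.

138 ft³/s

Panel 1-2: Δb = 3.9 ft, d̄ = (0.00+1.88)/2 = 0.94, v̄ = (0.00+1.31)/2 = 0.655 → q = 3.9×0.94×0.655 = 2.401 ft³/s
Panel 2-3: Δb = 11.7 ft, d̄ = (1.88+4.25)/2 = 3.065, v̄ = (1.31+1.81)/2 = 1.56 → q = 11.7×3.065×1.56 = 55.94 ft³/s
Panel 3-4: Δb = 6.3 ft, d̄ = (4.25+4.65)/2 = 4.45, v̄ = (1.81+1.88)/2 = 1.845 → q = 6.3×4.45×1.845 = 51.72 ft³/s
Panel 4-5: Δb = 13 ft, d̄ = (4.65+0.00)/2 = 2.325, v̄ = (1.88+0.00)/2 = 0.94 → q = 13×2.325×0.94 = 28.41 ft³/s
Q = Σ q = 138.5 ft³/s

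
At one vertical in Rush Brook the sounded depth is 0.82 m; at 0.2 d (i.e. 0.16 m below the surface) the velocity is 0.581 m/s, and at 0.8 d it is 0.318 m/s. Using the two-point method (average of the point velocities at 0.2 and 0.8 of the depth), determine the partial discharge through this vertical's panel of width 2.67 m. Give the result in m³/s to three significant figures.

0.984 m³/s

v̄ = (0.581 + 0.318) / 2 = 0.4495 m/s
q = v̄ × d × w = 0.4495 × 0.82 × 2.67 = 0.9841 m³/s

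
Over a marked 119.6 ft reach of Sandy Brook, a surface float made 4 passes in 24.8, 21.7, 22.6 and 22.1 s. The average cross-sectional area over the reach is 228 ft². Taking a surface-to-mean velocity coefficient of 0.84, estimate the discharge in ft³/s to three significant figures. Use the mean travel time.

t̄ = (24.8 + 21.7 + 22.6 + 22.1) / 4 = 22.8 s
v_surface = L / t̄ = 119.6 / 22.8 = 5.246 ft/s
v_mean = 0.84 × 5.246 = 4.406 ft/s
Q = A × v_mean = 228 × 4.406 = 1005 ft³/s

1000 ft³/s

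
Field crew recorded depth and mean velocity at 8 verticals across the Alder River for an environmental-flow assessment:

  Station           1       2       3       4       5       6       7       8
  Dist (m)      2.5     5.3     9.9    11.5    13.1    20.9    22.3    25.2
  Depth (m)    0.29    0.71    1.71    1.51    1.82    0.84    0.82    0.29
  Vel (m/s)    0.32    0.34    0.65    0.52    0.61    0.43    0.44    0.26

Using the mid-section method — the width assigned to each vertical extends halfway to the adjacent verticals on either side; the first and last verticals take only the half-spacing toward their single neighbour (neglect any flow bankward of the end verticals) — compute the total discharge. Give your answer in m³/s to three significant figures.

13.5 m³/s

w_1 = (5.3 − 2.5)/2 = 1.4 m; q_1 = 0.32 × 0.29 × 1.4 = 0.1299 m³/s
w_2 = (9.9 − 2.5)/2 = 3.7 m; q_2 = 0.34 × 0.71 × 3.7 = 0.8932 m³/s
w_3 = (11.5 − 5.3)/2 = 3.1 m; q_3 = 0.65 × 1.71 × 3.1 = 3.446 m³/s
w_4 = (13.1 − 9.9)/2 = 1.6 m; q_4 = 0.52 × 1.51 × 1.6 = 1.256 m³/s
w_5 = (20.9 − 11.5)/2 = 4.7 m; q_5 = 0.61 × 1.82 × 4.7 = 5.218 m³/s
w_6 = (22.3 − 13.1)/2 = 4.6 m; q_6 = 0.43 × 0.84 × 4.6 = 1.662 m³/s
w_7 = (25.2 − 20.9)/2 = 2.15 m; q_7 = 0.44 × 0.82 × 2.15 = 0.7757 m³/s
w_8 = (25.2 − 22.3)/2 = 1.45 m; q_8 = 0.26 × 0.29 × 1.45 = 0.1093 m³/s
Q = Σ qᵢ = 13.49 m³/s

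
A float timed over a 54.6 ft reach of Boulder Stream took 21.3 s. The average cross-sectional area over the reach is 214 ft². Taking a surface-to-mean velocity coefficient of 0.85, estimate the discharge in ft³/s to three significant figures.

466 ft³/s

v_surface = L / t̄ = 54.6 / 21.3 = 2.563 ft/s
v_mean = 0.85 × 2.563 = 2.179 ft/s
Q = A × v_mean = 214 × 2.179 = 466.3 ft³/s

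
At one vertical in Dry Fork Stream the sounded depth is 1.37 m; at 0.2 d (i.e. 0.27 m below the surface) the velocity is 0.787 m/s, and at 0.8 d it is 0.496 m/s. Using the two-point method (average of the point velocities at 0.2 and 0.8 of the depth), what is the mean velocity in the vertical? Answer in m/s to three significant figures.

0.642 m/s

v̄ = (0.787 + 0.496) / 2 = 0.6415 m/s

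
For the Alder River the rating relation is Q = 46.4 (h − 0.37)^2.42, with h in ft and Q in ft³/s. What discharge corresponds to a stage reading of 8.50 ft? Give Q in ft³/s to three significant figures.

Q = 46.4 × (8.50 − 0.37)^2.42 = 46.4 × 8.13^2.42 = 7395 ft³/s

7390 ft³/s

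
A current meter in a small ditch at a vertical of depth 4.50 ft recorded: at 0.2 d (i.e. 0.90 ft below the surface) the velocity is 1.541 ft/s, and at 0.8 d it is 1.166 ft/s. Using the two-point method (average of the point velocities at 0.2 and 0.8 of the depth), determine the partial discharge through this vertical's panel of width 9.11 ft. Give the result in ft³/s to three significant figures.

55.5 ft³/s

v̄ = (1.541 + 1.166) / 2 = 1.354 ft/s
q = v̄ × d × w = 1.354 × 4.50 × 9.11 = 55.49 ft³/s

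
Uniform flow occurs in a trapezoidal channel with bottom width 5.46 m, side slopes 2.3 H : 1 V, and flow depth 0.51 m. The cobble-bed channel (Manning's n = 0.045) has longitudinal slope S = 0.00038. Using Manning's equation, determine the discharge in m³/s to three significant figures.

A = (b + z·y)·y = (5.46 + 2.3×0.51)×0.51 = 3.383 m²
P = b + 2y√(1+z²) = 5.46 + 2×0.51×√(1+2.3²) = 8.018 m
R = A/P = 3.383/8.018 = 0.4219 m
Q = (1/n)·A·R^(2/3)·S^(1/2) = (1/0.045) × 3.383 × 0.4219^(2/3) × 0.00038^(1/2) = 0.8243 m³/s

0.824 m³/s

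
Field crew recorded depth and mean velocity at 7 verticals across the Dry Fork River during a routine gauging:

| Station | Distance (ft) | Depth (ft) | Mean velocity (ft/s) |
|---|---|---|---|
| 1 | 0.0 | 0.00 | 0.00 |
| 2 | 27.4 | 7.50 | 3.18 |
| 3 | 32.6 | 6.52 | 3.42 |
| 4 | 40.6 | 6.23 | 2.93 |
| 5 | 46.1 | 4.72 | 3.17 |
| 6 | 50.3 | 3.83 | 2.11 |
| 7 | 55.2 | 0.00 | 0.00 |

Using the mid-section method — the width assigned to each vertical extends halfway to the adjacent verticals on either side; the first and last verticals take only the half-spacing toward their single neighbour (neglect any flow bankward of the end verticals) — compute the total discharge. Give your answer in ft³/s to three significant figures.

w_2 = (32.6 − 0.0)/2 = 16.3 ft; q_2 = 3.18 × 7.50 × 16.3 = 388.8 ft³/s
w_3 = (40.6 − 27.4)/2 = 6.6 ft; q_3 = 3.42 × 6.52 × 6.6 = 147.2 ft³/s
w_4 = (46.1 − 32.6)/2 = 6.75 ft; q_4 = 2.93 × 6.23 × 6.75 = 123.2 ft³/s
w_5 = (50.3 − 40.6)/2 = 4.85 ft; q_5 = 3.17 × 4.72 × 4.85 = 72.57 ft³/s
w_6 = (55.2 − 46.1)/2 = 4.55 ft; q_6 = 2.11 × 3.83 × 4.55 = 36.77 ft³/s
Stations 1, 7 contribute zero (depth or velocity is 0).
Q = Σ qᵢ = 768.5 ft³/s

768 ft³/s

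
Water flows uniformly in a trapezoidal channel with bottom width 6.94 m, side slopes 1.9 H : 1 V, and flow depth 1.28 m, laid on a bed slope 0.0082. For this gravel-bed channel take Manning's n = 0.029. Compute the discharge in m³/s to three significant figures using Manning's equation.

A = (b + z·y)·y = (6.94 + 1.9×1.28)×1.28 = 12.00 m²
P = b + 2y√(1+z²) = 6.94 + 2×1.28×√(1+1.9²) = 12.44 m
R = A/P = 12.00/12.44 = 0.9646 m
Q = (1/n)·A·R^(2/3)·S^(1/2) = (1/0.029) × 12.00 × 0.9646^(2/3) × 0.0082^(1/2) = 36.57 m³/s

36.6 m³/s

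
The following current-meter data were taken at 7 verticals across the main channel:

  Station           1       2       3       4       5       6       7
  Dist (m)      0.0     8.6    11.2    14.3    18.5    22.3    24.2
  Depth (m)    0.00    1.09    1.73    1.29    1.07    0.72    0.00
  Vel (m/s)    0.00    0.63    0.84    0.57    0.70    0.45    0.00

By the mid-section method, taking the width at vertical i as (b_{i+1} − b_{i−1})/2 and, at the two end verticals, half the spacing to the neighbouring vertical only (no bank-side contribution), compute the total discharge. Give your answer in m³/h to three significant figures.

52500 m³/h

w_2 = (11.2 − 0.0)/2 = 5.6 m; q_2 = 0.63 × 1.09 × 5.6 = 3.846 m³/s
w_3 = (14.3 − 8.6)/2 = 2.85 m; q_3 = 0.84 × 1.73 × 2.85 = 4.142 m³/s
w_4 = (18.5 − 11.2)/2 = 3.65 m; q_4 = 0.57 × 1.29 × 3.65 = 2.684 m³/s
w_5 = (22.3 − 14.3)/2 = 4 m; q_5 = 0.70 × 1.07 × 4 = 2.996 m³/s
w_6 = (24.2 − 18.5)/2 = 2.85 m; q_6 = 0.45 × 0.72 × 2.85 = 0.9234 m³/s
Stations 1, 7 contribute zero (depth or velocity is 0).
Q = Σ qᵢ = 14.59 m³/s
= 14.59 × 3600 = 52530 m³/h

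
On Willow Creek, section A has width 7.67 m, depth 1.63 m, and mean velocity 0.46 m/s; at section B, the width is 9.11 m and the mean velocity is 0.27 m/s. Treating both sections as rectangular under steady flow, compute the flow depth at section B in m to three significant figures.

Q = A₁V₁ = (7.67×1.63) × 0.46 = 5.751 m³/s
d₂ = Q/(b₂ V₂) = 5.751/(9.11×0.27) = 2.338 m

2.34 m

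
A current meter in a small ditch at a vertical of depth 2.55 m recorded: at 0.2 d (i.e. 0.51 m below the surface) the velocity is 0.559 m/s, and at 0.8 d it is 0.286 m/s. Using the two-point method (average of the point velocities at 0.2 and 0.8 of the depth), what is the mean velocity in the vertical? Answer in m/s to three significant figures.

0.423 m/s

v̄ = (0.559 + 0.286) / 2 = 0.4225 m/s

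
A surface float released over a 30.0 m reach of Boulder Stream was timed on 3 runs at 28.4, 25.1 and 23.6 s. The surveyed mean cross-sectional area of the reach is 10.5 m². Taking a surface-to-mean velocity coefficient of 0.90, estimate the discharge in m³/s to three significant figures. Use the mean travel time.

t̄ = (28.4 + 25.1 + 23.6) / 3 = 25.7 s
v_surface = L / t̄ = 30.0 / 25.7 = 1.167 m/s
v_mean = 0.90 × 1.167 = 1.051 m/s
Q = A × v_mean = 10.5 × 1.051 = 11.03 m³/s

11.0 m³/s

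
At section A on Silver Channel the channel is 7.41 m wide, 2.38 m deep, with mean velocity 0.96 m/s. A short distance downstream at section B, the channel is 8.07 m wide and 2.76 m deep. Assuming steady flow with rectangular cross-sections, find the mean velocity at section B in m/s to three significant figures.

Q = A₁V₁ = (7.41×2.38) × 0.96 = 16.93 m³/s
A₂ = 8.07 × 2.76 = 22.27 m²
V₂ = Q/A₂ = 16.93/22.27 = 0.7601 m/s

0.760 m/s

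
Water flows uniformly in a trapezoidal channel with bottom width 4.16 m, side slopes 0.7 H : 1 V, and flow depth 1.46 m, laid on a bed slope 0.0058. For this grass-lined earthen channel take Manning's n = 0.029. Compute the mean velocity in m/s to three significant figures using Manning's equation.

2.59 m/s

A = (b + z·y)·y = (4.16 + 0.7×1.46)×1.46 = 7.566 m²
P = b + 2y√(1+z²) = 4.16 + 2×1.46×√(1+0.7²) = 7.724 m
R = A/P = 7.566/7.724 = 0.9795 m
Q = (1/n)·A·R^(2/3)·S^(1/2) = (1/0.029) × 7.566 × 0.9795^(2/3) × 0.0058^(1/2) = 19.60 m³/s
V = Q/A = 19.60/7.566 = 2.590 m/s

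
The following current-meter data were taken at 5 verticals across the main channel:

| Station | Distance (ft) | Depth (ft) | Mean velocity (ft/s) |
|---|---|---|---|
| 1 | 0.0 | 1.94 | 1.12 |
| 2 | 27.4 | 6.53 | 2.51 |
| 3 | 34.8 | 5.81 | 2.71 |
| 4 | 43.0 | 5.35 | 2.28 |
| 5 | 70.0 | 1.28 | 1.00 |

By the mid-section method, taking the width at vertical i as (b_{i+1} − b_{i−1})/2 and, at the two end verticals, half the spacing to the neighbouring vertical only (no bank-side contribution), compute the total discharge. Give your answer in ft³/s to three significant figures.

670 ft³/s

w_1 = (27.4 − 0.0)/2 = 13.7 ft; q_1 = 1.12 × 1.94 × 13.7 = 29.77 ft³/s
w_2 = (34.8 − 0.0)/2 = 17.4 ft; q_2 = 2.51 × 6.53 × 17.4 = 285.2 ft³/s
w_3 = (43.0 − 27.4)/2 = 7.8 ft; q_3 = 2.71 × 5.81 × 7.8 = 122.8 ft³/s
w_4 = (70.0 − 34.8)/2 = 17.6 ft; q_4 = 2.28 × 5.35 × 17.6 = 214.7 ft³/s
w_5 = (70.0 − 43.0)/2 = 13.5 ft; q_5 = 1.00 × 1.28 × 13.5 = 17.28 ft³/s
Q = Σ qᵢ = 669.7 ft³/s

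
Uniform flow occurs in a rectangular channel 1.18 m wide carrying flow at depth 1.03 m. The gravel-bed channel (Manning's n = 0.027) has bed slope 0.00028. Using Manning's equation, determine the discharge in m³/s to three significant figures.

A = b·y = 1.18 × 1.03 = 1.215 m²
P = b + 2y = 1.18 + 2×1.03 = 3.240 m
R = A/P = 1.215/3.240 = 0.3751 m
Q = (1/n)·A·R^(2/3)·S^(1/2) = (1/0.027) × 1.215 × 0.3751^(2/3) × 0.00028^(1/2) = 0.3918 m³/s

0.392 m³/s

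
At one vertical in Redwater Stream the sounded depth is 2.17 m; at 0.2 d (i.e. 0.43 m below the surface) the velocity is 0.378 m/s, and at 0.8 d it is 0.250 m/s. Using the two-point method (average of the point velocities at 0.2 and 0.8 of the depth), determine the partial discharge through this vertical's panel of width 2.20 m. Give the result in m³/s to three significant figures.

v̄ = (0.378 + 0.250) / 2 = 0.3140 m/s
q = v̄ × d × w = 0.3140 × 2.17 × 2.20 = 1.499 m³/s

1.50 m³/s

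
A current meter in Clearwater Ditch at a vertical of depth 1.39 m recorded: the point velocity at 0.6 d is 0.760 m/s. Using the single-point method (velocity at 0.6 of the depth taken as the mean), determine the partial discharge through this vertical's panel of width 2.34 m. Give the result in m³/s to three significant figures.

v̄ = v₀.₆ = 0.760 m/s
q = v̄ × d × w = 0.7600 × 1.39 × 2.34 = 2.472 m³/s

2.47 m³/s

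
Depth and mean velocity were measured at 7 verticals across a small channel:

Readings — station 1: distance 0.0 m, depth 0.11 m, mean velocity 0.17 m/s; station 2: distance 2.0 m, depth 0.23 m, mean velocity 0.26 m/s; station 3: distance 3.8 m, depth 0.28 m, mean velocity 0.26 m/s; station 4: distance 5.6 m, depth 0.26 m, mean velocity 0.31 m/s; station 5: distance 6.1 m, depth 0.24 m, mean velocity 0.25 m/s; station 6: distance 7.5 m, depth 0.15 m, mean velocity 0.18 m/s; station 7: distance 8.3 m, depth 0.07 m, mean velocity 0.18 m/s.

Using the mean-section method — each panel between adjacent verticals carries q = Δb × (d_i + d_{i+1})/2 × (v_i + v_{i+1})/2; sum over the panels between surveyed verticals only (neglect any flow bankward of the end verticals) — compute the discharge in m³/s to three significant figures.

0.440 m³/s

Panel 1-2: Δb = 2 m, d̄ = (0.11+0.23)/2 = 0.17, v̄ = (0.17+0.26)/2 = 0.215 → q = 2×0.17×0.215 = 0.07310 m³/s
Panel 2-3: Δb = 1.8 m, d̄ = (0.23+0.28)/2 = 0.255, v̄ = (0.26+0.26)/2 = 0.26 → q = 1.8×0.255×0.26 = 0.1193 m³/s
Panel 3-4: Δb = 1.8 m, d̄ = (0.28+0.26)/2 = 0.27, v̄ = (0.26+0.31)/2 = 0.285 → q = 1.8×0.27×0.285 = 0.1385 m³/s
Panel 4-5: Δb = 0.5 m, d̄ = (0.26+0.24)/2 = 0.25, v̄ = (0.31+0.25)/2 = 0.28 → q = 0.5×0.25×0.28 = 0.03500 m³/s
Panel 5-6: Δb = 1.4 m, d̄ = (0.24+0.15)/2 = 0.195, v̄ = (0.25+0.18)/2 = 0.215 → q = 1.4×0.195×0.215 = 0.05870 m³/s
Panel 6-7: Δb = 0.8 m, d̄ = (0.15+0.07)/2 = 0.11, v̄ = (0.18+0.18)/2 = 0.18 → q = 0.8×0.11×0.18 = 0.01584 m³/s
Q = Σ q = 0.4405 m³/s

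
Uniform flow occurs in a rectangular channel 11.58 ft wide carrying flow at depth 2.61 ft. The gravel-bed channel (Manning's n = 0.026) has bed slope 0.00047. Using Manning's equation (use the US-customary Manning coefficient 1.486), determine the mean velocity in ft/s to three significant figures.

1.83 ft/s

A = b·y = 11.58 × 2.61 = 30.22 ft²
P = b + 2y = 11.58 + 2×2.61 = 16.80 ft
R = A/P = 30.22/16.80 = 1.799 ft
Q = (1.486/n)·A·R^(2/3)·S^(1/2) = (1.486/0.026) × 30.22 × 1.799^(2/3) × 0.00047^(1/2) = 55.39 ft³/s
V = Q/A = 55.39/30.22 = 1.833 ft/s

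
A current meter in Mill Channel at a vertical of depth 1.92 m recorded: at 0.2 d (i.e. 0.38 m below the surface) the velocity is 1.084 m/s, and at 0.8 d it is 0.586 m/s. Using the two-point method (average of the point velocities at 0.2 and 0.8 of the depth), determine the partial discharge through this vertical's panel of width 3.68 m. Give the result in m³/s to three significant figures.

v̄ = (1.084 + 0.586) / 2 = 0.8350 m/s
q = v̄ × d × w = 0.8350 × 1.92 × 3.68 = 5.900 m³/s

5.90 m³/s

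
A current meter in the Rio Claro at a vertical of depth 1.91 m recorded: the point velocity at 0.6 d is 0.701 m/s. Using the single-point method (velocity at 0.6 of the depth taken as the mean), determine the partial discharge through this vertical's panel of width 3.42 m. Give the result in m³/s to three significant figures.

v̄ = v₀.₆ = 0.701 m/s
q = v̄ × d × w = 0.7010 × 1.91 × 3.42 = 4.579 m³/s

4.58 m³/s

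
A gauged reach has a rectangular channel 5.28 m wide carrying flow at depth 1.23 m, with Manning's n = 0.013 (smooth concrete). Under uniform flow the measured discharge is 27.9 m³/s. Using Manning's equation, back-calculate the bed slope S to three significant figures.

A = b·y = 5.28 × 1.23 = 6.494 m²
P = b + 2y = 5.28 + 2×1.23 = 7.740 m
R = A/P = 6.494/7.740 = 0.8391 m
S = (Q·n / (1·A·R^(2/3)))² = (27.9×0.013 / (1×6.494×0.8896))² = 0.003941

0.00394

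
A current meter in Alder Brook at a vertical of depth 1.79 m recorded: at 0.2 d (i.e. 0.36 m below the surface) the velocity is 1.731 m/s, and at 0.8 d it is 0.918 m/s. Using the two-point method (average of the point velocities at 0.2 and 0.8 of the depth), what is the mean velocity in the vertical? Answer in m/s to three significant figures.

v̄ = (1.731 + 0.918) / 2 = 1.325 m/s

1.32 m/s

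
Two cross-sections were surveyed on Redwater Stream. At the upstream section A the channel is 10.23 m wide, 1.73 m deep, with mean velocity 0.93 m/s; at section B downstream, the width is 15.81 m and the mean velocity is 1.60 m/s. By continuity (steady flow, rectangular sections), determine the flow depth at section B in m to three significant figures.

Q = A₁V₁ = (10.23×1.73) × 0.93 = 16.46 m³/s
d₂ = Q/(b₂ V₂) = 16.46/(15.81×1.60) = 0.6507 m

0.651 m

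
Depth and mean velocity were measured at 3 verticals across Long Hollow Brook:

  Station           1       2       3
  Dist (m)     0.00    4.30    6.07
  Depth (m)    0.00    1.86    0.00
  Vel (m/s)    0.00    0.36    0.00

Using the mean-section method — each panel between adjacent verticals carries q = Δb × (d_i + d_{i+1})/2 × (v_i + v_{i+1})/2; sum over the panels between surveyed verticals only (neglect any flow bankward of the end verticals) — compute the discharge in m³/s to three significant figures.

Panel 1-2: Δb = 4.3 m, d̄ = (0.00+1.86)/2 = 0.93, v̄ = (0.00+0.36)/2 = 0.18 → q = 4.3×0.93×0.18 = 0.7198 m³/s
Panel 2-3: Δb = 1.77 m, d̄ = (1.86+0.00)/2 = 0.93, v̄ = (0.36+0.00)/2 = 0.18 → q = 1.77×0.93×0.18 = 0.2963 m³/s
Q = Σ q = 1.016 m³/s

1.02 m³/s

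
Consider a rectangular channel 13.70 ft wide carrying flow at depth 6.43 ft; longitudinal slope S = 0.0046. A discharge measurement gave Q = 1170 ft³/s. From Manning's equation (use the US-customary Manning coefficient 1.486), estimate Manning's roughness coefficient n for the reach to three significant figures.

A = b·y = 13.70 × 6.43 = 88.09 ft²
P = b + 2y = 13.70 + 2×6.43 = 26.56 ft
R = A/P = 88.09/26.56 = 3.317 ft
n = (1.486/Q)·A·R^(2/3)·S^(1/2) = (1.486/1170) × 88.09 × 2.224 × 0.06782 = 0.01688

0.0169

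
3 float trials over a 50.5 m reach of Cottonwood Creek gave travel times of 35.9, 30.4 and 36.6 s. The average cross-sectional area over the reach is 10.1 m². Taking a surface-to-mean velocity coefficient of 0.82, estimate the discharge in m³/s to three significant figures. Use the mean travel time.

12.2 m³/s

t̄ = (35.9 + 30.4 + 36.6) / 3 = 34.3 s
v_surface = L / t̄ = 50.5 / 34.3 = 1.472 m/s
v_mean = 0.82 × 1.472 = 1.207 m/s
Q = A × v_mean = 10.1 × 1.207 = 12.19 m³/s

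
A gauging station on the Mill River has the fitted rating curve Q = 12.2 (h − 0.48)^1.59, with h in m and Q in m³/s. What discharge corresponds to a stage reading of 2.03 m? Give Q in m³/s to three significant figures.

Q = 12.2 × (2.03 − 0.48)^1.59 = 12.2 × 1.55^1.59 = 24.49 m³/s

24.5 m³/s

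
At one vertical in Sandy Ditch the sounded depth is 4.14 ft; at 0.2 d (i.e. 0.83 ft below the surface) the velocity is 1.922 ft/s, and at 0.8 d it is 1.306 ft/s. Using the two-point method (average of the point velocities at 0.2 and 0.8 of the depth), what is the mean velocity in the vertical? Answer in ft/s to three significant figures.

1.61 ft/s

v̄ = (1.922 + 1.306) / 2 = 1.614 ft/s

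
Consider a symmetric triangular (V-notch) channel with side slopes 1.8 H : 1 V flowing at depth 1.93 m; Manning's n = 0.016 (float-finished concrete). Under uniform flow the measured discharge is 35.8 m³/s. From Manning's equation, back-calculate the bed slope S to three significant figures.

A = z·y² = 1.8×1.93² = 6.705 m²
P = 2y√(1+z²) = 2×1.93×√(1+1.8²) = 7.948 m
R = A/P = 6.705/7.948 = 0.8436 m
S = (Q·n / (1·A·R^(2/3)))² = (35.8×0.016 / (1×6.705×0.8928))² = 0.009157

0.00916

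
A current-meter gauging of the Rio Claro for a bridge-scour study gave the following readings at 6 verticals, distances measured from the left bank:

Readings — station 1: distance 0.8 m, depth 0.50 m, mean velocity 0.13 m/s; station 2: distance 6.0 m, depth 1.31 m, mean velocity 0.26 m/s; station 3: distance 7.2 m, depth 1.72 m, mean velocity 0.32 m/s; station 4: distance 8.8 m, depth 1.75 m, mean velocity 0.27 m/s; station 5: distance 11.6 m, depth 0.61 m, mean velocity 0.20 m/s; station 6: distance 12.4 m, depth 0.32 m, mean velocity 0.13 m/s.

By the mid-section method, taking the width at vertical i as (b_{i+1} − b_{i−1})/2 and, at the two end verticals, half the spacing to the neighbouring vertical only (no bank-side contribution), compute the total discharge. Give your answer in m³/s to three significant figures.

3.31 m³/s

w_1 = (6.0 − 0.8)/2 = 2.6 m; q_1 = 0.13 × 0.50 × 2.6 = 0.1690 m³/s
w_2 = (7.2 − 0.8)/2 = 3.2 m; q_2 = 0.26 × 1.31 × 3.2 = 1.090 m³/s
w_3 = (8.8 − 6.0)/2 = 1.4 m; q_3 = 0.32 × 1.72 × 1.4 = 0.7706 m³/s
w_4 = (11.6 − 7.2)/2 = 2.2 m; q_4 = 0.27 × 1.75 × 2.2 = 1.040 m³/s
w_5 = (12.4 − 8.8)/2 = 1.8 m; q_5 = 0.20 × 0.61 × 1.8 = 0.2196 m³/s
w_6 = (12.4 − 11.6)/2 = 0.4 m; q_6 = 0.13 × 0.32 × 0.4 = 0.01664 m³/s
Q = Σ qᵢ = 3.305 m³/s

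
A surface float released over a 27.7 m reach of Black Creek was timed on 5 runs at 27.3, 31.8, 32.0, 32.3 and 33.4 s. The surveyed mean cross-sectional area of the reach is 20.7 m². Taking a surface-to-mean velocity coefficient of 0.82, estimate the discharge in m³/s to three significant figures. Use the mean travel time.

t̄ = (27.3 + 31.8 + 32.0 + 32.3 + 33.4) / 5 = 31.36 s
v_surface = L / t̄ = 27.7 / 31.36 = 0.8833 m/s
v_mean = 0.82 × 0.8833 = 0.7243 m/s
Q = A × v_mean = 20.7 × 0.7243 = 14.99 m³/s

15.0 m³/s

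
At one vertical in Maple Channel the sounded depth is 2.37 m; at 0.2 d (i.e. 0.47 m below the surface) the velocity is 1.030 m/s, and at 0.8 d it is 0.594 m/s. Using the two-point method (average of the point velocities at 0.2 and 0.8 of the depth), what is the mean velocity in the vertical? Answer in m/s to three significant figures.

v̄ = (1.030 + 0.594) / 2 = 0.8120 m/s

0.812 m/s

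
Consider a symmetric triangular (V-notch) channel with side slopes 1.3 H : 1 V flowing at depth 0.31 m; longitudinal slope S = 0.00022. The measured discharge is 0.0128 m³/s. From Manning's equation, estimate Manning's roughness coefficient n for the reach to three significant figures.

0.0358

A = z·y² = 1.3×0.31² = 0.1249 m²
P = 2y√(1+z²) = 2×0.31×√(1+1.3²) = 1.017 m
R = A/P = 0.1249/1.017 = 0.1229 m
n = (1/Q)·A·R^(2/3)·S^(1/2) = (1/0.0128) × 0.1249 × 0.2471 × 0.01483 = 0.03578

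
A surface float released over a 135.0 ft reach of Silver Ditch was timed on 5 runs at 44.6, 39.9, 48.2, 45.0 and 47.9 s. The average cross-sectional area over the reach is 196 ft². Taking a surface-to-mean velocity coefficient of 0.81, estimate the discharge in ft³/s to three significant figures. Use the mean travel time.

475 ft³/s

t̄ = (44.6 + 39.9 + 48.2 + 45.0 + 47.9) / 5 = 45.12 s
v_surface = L / t̄ = 135.0 / 45.12 = 2.992 ft/s
v_mean = 0.81 × 2.992 = 2.424 ft/s
Q = A × v_mean = 196 × 2.424 = 475.0 ft³/s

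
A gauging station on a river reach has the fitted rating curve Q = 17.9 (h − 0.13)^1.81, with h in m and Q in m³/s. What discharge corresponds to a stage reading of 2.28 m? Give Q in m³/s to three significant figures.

71.5 m³/s

Q = 17.9 × (2.28 − 0.13)^1.81 = 17.9 × 2.15^1.81 = 71.54 m³/s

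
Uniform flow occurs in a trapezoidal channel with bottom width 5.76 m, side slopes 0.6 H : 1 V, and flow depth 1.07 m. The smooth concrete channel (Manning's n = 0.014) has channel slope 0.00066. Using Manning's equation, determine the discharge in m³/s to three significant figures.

A = (b + z·y)·y = (5.76 + 0.6×1.07)×1.07 = 6.850 m²
P = b + 2y√(1+z²) = 5.76 + 2×1.07×√(1+0.6²) = 8.256 m
R = A/P = 6.850/8.256 = 0.8298 m
Q = (1/n)·A·R^(2/3)·S^(1/2) = (1/0.014) × 6.850 × 0.8298^(2/3) × 0.00066^(1/2) = 11.10 m³/s

11.1 m³/s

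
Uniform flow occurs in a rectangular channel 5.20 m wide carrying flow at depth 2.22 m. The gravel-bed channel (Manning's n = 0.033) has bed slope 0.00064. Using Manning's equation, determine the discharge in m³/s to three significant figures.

A = b·y = 5.20 × 2.22 = 11.54 m²
P = b + 2y = 5.20 + 2×2.22 = 9.640 m
R = A/P = 11.54/9.640 = 1.198 m
Q = (1/n)·A·R^(2/3)·S^(1/2) = (1/0.033) × 11.54 × 1.198^(2/3) × 0.00064^(1/2) = 9.980 m³/s

9.98 m³/s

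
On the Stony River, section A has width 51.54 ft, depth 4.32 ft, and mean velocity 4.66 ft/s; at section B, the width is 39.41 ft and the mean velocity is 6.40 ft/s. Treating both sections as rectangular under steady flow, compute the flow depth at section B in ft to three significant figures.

4.11 ft

Q = A₁V₁ = (51.54×4.32) × 4.66 = 1038 ft³/s
d₂ = Q/(b₂ V₂) = 1038/(39.41×6.40) = 4.114 ft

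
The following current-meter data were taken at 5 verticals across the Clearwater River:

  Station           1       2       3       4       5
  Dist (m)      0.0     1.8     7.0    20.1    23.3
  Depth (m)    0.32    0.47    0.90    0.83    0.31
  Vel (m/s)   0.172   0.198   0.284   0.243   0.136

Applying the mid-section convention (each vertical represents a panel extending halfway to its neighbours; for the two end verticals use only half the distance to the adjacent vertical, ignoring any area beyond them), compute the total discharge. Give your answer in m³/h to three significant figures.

w_1 = (1.8 − 0.0)/2 = 0.9 m; q_1 = 0.172 × 0.32 × 0.9 = 0.04954 m³/s
w_2 = (7.0 − 0.0)/2 = 3.5 m; q_2 = 0.198 × 0.47 × 3.5 = 0.3257 m³/s
w_3 = (20.1 − 1.8)/2 = 9.15 m; q_3 = 0.284 × 0.90 × 9.15 = 2.339 m³/s
w_4 = (23.3 − 7.0)/2 = 8.15 m; q_4 = 0.243 × 0.83 × 8.15 = 1.644 m³/s
w_5 = (23.3 − 20.1)/2 = 1.6 m; q_5 = 0.136 × 0.31 × 1.6 = 0.06746 m³/s
Q = Σ qᵢ = 4.425 m³/s
= 4.425 × 3600 = 15930 m³/h

15900 m³/h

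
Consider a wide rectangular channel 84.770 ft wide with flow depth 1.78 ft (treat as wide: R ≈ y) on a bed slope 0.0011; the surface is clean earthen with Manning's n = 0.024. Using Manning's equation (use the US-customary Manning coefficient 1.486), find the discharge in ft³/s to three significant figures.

A = b·y = 84.770 × 1.78 = 150.9 ft²
Wide channel: R ≈ y = 1.78 ft
Q = (1.486/n)·A·R^(2/3)·S^(1/2) = (1.486/0.024) × 150.9 × 1.780^(2/3) × 0.0011^(1/2) = 455.1 ft³/s

455 ft³/s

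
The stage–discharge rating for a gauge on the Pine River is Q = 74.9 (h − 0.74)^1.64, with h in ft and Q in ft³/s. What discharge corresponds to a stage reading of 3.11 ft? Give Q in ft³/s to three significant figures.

Q = 74.9 × (3.11 − 0.74)^1.64 = 74.9 × 2.37^1.64 = 308.4 ft³/s

308 ft³/s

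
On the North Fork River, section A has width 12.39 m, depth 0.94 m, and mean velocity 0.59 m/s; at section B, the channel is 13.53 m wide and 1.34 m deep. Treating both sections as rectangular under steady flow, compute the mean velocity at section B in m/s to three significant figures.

Q = A₁V₁ = (12.39×0.94) × 0.59 = 6.871 m³/s
A₂ = 13.53 × 1.34 = 18.13 m²
V₂ = Q/A₂ = 6.871/18.13 = 0.3790 m/s

0.379 m/s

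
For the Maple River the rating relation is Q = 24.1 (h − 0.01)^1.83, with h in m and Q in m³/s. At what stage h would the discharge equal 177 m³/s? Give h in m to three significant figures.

2.98 m

h − h₀ = (Q/C)^(1/b) = (177/24.1)^(1/1.83) = 2.973 m
h = 0.01 + 2.973 = 2.983 m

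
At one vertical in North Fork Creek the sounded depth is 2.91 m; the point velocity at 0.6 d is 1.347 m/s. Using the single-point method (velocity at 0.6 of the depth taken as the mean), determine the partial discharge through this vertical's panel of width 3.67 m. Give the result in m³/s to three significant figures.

v̄ = v₀.₆ = 1.347 m/s
q = v̄ × d × w = 1.347 × 2.91 × 3.67 = 14.39 m³/s

14.4 m³/s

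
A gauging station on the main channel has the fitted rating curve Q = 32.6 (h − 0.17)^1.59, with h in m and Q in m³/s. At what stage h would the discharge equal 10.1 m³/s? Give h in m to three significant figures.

h − h₀ = (Q/C)^(1/b) = (10.1/32.6)^(1/1.59) = 0.4786 m
h = 0.17 + 0.4786 = 0.6486 m

0.649 m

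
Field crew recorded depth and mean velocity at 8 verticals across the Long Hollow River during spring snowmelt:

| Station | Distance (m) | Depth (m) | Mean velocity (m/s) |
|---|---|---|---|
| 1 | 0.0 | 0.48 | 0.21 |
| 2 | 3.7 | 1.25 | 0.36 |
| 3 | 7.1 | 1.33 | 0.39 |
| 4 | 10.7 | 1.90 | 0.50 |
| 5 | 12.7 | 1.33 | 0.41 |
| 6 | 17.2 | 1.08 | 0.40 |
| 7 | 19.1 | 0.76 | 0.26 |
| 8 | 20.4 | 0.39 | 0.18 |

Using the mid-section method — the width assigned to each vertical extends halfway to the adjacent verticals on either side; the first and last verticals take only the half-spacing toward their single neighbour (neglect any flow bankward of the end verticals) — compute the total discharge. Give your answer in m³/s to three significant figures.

w_1 = (3.7 − 0.0)/2 = 1.85 m; q_1 = 0.21 × 0.48 × 1.85 = 0.1865 m³/s
w_2 = (7.1 − 0.0)/2 = 3.55 m; q_2 = 0.36 × 1.25 × 3.55 = 1.598 m³/s
w_3 = (10.7 − 3.7)/2 = 3.5 m; q_3 = 0.39 × 1.33 × 3.5 = 1.815 m³/s
w_4 = (12.7 − 7.1)/2 = 2.8 m; q_4 = 0.50 × 1.90 × 2.8 = 2.660 m³/s
w_5 = (17.2 − 10.7)/2 = 3.25 m; q_5 = 0.41 × 1.33 × 3.25 = 1.772 m³/s
w_6 = (19.1 − 12.7)/2 = 3.2 m; q_6 = 0.40 × 1.08 × 3.2 = 1.382 m³/s
w_7 = (20.4 − 17.2)/2 = 1.6 m; q_7 = 0.26 × 0.76 × 1.6 = 0.3162 m³/s
w_8 = (20.4 − 19.1)/2 = 0.65 m; q_8 = 0.18 × 0.39 × 0.65 = 0.04563 m³/s
Q = Σ qᵢ = 9.776 m³/s

9.78 m³/s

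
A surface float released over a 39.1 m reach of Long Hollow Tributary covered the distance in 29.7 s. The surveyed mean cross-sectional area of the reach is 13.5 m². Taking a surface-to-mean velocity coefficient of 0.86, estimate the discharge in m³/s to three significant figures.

15.3 m³/s

v_surface = L / t̄ = 39.1 / 29.7 = 1.316 m/s
v_mean = 0.86 × 1.316 = 1.132 m/s
Q = A × v_mean = 13.5 × 1.132 = 15.28 m³/s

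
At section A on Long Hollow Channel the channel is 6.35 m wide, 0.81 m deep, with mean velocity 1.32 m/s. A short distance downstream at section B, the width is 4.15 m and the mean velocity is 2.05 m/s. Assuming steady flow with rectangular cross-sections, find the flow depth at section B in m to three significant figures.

Q = A₁V₁ = (6.35×0.81) × 1.32 = 6.789 m³/s
d₂ = Q/(b₂ V₂) = 6.789/(4.15×2.05) = 0.7981 m

0.798 m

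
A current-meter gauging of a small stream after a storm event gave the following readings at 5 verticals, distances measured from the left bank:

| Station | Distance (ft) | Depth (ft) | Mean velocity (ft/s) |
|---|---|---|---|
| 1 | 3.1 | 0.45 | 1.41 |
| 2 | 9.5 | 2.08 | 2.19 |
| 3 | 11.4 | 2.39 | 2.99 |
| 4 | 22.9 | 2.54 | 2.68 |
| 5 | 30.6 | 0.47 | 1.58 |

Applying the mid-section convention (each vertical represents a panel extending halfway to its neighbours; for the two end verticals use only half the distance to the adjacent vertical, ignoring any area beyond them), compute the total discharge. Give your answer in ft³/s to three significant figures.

w_1 = (9.5 − 3.1)/2 = 3.2 ft; q_1 = 1.41 × 0.45 × 3.2 = 2.030 ft³/s
w_2 = (11.4 − 3.1)/2 = 4.15 ft; q_2 = 2.19 × 2.08 × 4.15 = 18.90 ft³/s
w_3 = (22.9 − 9.5)/2 = 6.7 ft; q_3 = 2.99 × 2.39 × 6.7 = 47.88 ft³/s
w_4 = (30.6 − 11.4)/2 = 9.6 ft; q_4 = 2.68 × 2.54 × 9.6 = 65.35 ft³/s
w_5 = (30.6 − 22.9)/2 = 3.85 ft; q_5 = 1.58 × 0.47 × 3.85 = 2.859 ft³/s
Q = Σ qᵢ = 137.0 ft³/s

137 ft³/s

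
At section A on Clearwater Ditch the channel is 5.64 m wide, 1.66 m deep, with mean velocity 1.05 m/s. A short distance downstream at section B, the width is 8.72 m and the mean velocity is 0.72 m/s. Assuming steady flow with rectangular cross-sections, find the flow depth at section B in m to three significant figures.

1.57 m

Q = A₁V₁ = (5.64×1.66) × 1.05 = 9.831 m³/s
d₂ = Q/(b₂ V₂) = 9.831/(8.72×0.72) = 1.566 m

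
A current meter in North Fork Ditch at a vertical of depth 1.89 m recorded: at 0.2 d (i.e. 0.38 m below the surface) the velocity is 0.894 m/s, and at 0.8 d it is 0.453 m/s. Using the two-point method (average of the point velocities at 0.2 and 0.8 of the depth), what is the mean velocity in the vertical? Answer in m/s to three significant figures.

v̄ = (0.894 + 0.453) / 2 = 0.6735 m/s

0.674 m/s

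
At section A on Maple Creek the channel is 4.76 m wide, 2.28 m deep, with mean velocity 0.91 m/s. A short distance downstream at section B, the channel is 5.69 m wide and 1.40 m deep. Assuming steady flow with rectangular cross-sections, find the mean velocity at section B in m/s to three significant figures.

Q = A₁V₁ = (4.76×2.28) × 0.91 = 9.876 m³/s
A₂ = 5.69 × 1.40 = 7.966 m²
V₂ = Q/A₂ = 9.876/7.966 = 1.240 m/s

1.24 m/s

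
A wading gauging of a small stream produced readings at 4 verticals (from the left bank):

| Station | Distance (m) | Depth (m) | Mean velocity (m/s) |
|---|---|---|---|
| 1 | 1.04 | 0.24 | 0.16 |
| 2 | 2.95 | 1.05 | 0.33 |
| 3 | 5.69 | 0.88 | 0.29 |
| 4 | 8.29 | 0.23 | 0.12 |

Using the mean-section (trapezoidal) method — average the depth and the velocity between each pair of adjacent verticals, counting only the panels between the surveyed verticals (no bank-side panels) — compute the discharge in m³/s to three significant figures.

Panel 1-2: Δb = 1.91 m, d̄ = (0.24+1.05)/2 = 0.645, v̄ = (0.16+0.33)/2 = 0.245 → q = 1.91×0.645×0.245 = 0.3018 m³/s
Panel 2-3: Δb = 2.74 m, d̄ = (1.05+0.88)/2 = 0.965, v̄ = (0.33+0.29)/2 = 0.31 → q = 2.74×0.965×0.31 = 0.8197 m³/s
Panel 3-4: Δb = 2.6 m, d̄ = (0.88+0.23)/2 = 0.555, v̄ = (0.29+0.12)/2 = 0.205 → q = 2.6×0.555×0.205 = 0.2958 m³/s
Q = Σ q = 1.417 m³/s

1.42 m³/s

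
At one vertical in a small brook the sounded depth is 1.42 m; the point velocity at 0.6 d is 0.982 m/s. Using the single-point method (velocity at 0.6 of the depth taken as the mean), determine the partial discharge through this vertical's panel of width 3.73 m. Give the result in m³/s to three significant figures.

5.20 m³/s

v̄ = v₀.₆ = 0.982 m/s
q = v̄ × d × w = 0.9820 × 1.42 × 3.73 = 5.201 m³/s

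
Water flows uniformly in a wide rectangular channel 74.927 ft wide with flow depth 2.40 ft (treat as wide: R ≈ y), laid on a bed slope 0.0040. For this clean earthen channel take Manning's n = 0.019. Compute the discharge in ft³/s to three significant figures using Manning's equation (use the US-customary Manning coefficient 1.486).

1590 ft³/s

A = b·y = 74.927 × 2.40 = 179.8 ft²
Wide channel: R ≈ y = 2.40 ft
Q = (1.486/n)·A·R^(2/3)·S^(1/2) = (1.486/0.019) × 179.8 × 2.400^(2/3) × 0.0040^(1/2) = 1594 ft³/s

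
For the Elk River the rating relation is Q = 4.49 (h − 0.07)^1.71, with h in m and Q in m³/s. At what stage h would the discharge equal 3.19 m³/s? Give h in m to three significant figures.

h − h₀ = (Q/C)^(1/b) = (3.19/4.49)^(1/1.71) = 0.8188 m
h = 0.07 + 0.8188 = 0.8888 m

0.889 m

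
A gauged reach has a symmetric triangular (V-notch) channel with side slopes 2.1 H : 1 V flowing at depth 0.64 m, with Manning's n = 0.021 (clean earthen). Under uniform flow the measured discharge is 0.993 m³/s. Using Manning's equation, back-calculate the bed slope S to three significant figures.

0.00308

A = z·y² = 2.1×0.64² = 0.8602 m²
P = 2y√(1+z²) = 2×0.64×√(1+2.1²) = 2.977 m
R = A/P = 0.8602/2.977 = 0.2889 m
S = (Q·n / (1·A·R^(2/3)))² = (0.993×0.021 / (1×0.8602×0.4370))² = 0.003077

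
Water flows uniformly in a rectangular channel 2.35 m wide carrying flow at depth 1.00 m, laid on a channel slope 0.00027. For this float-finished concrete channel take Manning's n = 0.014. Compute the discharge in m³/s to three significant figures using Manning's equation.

1.83 m³/s

A = b·y = 2.35 × 1.00 = 2.350 m²
P = b + 2y = 2.35 + 2×1.00 = 4.350 m
R = A/P = 2.350/4.350 = 0.5402 m
Q = (1/n)·A·R^(2/3)·S^(1/2) = (1/0.014) × 2.350 × 0.5402^(2/3) × 0.00027^(1/2) = 1.830 m³/s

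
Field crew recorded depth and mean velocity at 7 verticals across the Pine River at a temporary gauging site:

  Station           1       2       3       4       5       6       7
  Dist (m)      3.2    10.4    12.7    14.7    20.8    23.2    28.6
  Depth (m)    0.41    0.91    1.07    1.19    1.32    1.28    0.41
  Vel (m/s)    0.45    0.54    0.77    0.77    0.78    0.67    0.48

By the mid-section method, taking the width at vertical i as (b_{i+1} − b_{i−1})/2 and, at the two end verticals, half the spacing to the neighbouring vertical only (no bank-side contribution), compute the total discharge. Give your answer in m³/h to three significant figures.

60200 m³/h

w_1 = (10.4 − 3.2)/2 = 3.6 m; q_1 = 0.45 × 0.41 × 3.6 = 0.6642 m³/s
w_2 = (12.7 − 3.2)/2 = 4.75 m; q_2 = 0.54 × 0.91 × 4.75 = 2.334 m³/s
w_3 = (14.7 − 10.4)/2 = 2.15 m; q_3 = 0.77 × 1.07 × 2.15 = 1.771 m³/s
w_4 = (20.8 − 12.7)/2 = 4.05 m; q_4 = 0.77 × 1.19 × 4.05 = 3.711 m³/s
w_5 = (23.2 − 14.7)/2 = 4.25 m; q_5 = 0.78 × 1.32 × 4.25 = 4.376 m³/s
w_6 = (28.6 − 20.8)/2 = 3.9 m; q_6 = 0.67 × 1.28 × 3.9 = 3.345 m³/s
w_7 = (28.6 − 23.2)/2 = 2.7 m; q_7 = 0.48 × 0.41 × 2.7 = 0.5314 m³/s
Q = Σ qᵢ = 16.73 m³/s
= 16.73 × 3600 = 60240 m³/h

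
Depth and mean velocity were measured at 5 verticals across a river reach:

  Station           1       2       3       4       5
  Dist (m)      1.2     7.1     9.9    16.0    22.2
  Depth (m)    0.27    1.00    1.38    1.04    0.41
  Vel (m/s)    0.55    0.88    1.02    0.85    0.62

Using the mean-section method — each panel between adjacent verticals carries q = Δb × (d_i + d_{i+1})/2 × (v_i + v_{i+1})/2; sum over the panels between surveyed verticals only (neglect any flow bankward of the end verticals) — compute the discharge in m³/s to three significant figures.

Panel 1-2: Δb = 5.9 m, d̄ = (0.27+1.00)/2 = 0.635, v̄ = (0.55+0.88)/2 = 0.715 → q = 5.9×0.635×0.715 = 2.679 m³/s
Panel 2-3: Δb = 2.8 m, d̄ = (1.00+1.38)/2 = 1.19, v̄ = (0.88+1.02)/2 = 0.95 → q = 2.8×1.19×0.95 = 3.165 m³/s
Panel 3-4: Δb = 6.1 m, d̄ = (1.38+1.04)/2 = 1.21, v̄ = (1.02+0.85)/2 = 0.935 → q = 6.1×1.21×0.935 = 6.901 m³/s
Panel 4-5: Δb = 6.2 m, d̄ = (1.04+0.41)/2 = 0.725, v̄ = (0.85+0.62)/2 = 0.735 → q = 6.2×0.725×0.735 = 3.304 m³/s
Q = Σ q = 16.05 m³/s

16.0 m³/s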